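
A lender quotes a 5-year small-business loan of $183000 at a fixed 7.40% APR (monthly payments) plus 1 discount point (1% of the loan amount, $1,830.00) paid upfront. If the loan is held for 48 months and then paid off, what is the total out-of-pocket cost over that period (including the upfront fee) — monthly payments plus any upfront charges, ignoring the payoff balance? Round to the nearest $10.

At 7.40% the monthly rate is 0.0061667, so the payment is 183,000 × 0.0061667 / (1 − 1.0061667^−60) = $3,658.25.
Total outlay = 48 × $3,658.25 + $1,830.00 = $177,426.00.

$177,430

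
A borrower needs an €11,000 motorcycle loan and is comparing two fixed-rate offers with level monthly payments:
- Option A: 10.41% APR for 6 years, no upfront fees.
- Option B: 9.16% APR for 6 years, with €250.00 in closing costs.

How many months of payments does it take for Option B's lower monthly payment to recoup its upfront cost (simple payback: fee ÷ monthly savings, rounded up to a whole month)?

Option A: at 10.41% the monthly rate is 0.0086750, so the payment is 11,000 × 0.0086750 / (1 − 1.0086750^−72) = €206.07.
Option B: at 9.16% the monthly rate is 0.0076333, so the payment is 11,000 × 0.0076333 / (1 − 1.0076333^−72) = €199.16.
Monthly savings = €206.07 − €199.16 = €6.91.
Break-even = €250.00 / €6.91 = 36.18 → 37 months.

37 months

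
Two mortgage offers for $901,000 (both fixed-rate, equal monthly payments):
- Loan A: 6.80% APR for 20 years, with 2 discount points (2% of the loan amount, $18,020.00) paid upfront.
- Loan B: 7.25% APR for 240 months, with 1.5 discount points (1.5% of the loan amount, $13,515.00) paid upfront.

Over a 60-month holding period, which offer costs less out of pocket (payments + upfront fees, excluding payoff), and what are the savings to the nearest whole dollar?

Loan A by $10,111

Loan A: monthly rate = 6.8%/12 = 0.0056667; payment = 901,000 × 0.0056667 / (1 − (1+0.0056667)^−240) = $6,877.69.
Loan B: monthly rate = 7.25%/12 = 0.0060417; payment = 901,000 × 0.0060417 / (1 − (1+0.0060417)^−240) = $7,121.29.
Over 60 months: Loan A costs 60 × $6,877.69 + $18,020.00 = $430,681.40; Loan B costs 60 × $7,121.29 + $13,515.00 = $440,792.40.
Loan A is cheaper by $440,792.40 − $430,681.40 = $10,111.00.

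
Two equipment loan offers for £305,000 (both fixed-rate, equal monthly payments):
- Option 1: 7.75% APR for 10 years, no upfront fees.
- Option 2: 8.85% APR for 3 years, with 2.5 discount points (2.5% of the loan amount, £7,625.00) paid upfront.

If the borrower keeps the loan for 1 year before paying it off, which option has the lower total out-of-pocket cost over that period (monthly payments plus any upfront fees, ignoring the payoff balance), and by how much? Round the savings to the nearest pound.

Option 1: at 7.75% the monthly rate is 0.0064583, so the payment is 305,000 × 0.0064583 / (1 − 1.0064583^−120) = £3,660.32.
Option 2: monthly rate = 8.85%/12 = 0.0073750; payment = 305,000 × 0.0073750 / (1 − (1+0.0073750)^−36) = £9,677.64.
Over 12 months: Option 1 costs 12 × £3,660.32 = £43,923.84; Option 2 costs 12 × £9,677.64 + £7,625.00 = £123,756.68.
Option 1 is cheaper by £123,756.68 − £43,923.84 = £79,832.84.

Option 1 by £79,833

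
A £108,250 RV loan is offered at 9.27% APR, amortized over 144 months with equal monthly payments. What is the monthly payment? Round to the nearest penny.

£1,248.44

At 9.27% the monthly rate is 0.0077250, so the payment is 108,250 × 0.0077250 / (1 − 1.0077250^−144) = £1,248.44.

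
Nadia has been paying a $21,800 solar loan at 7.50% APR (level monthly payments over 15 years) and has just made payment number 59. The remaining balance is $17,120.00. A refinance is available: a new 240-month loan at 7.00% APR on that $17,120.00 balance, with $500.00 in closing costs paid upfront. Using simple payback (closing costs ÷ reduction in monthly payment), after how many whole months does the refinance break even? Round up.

Current payment = 21,800 × 7.5%/12 / (1 − (1+0.0062500)^−180) = $202.09.
Refinanced payment = 17,120.00 × 0.0058333 / (1 − (1+0.0058333)^−240) = $132.73.
Monthly savings = $202.09 − $132.73 = $69.36.
Break-even = $500.00 / $69.36 = 7.21 → 8 months.

8 months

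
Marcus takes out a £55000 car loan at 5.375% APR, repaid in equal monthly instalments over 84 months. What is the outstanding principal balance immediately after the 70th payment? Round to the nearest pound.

£10,658

With monthly rate i = 5.375%/12 = 0.0044792, the balance after k of n payments is P · [(1+i)^n − (1+i)^k] / [(1+i)^n − 1].
(1+0.0044792)^84 = 1.45558789 and (1+0.0044792)^70 = 1.36730487, so the balance is 55,000 × (1.45558789 − 1.36730487) / (1.45558789 − 1) = £10,657.80.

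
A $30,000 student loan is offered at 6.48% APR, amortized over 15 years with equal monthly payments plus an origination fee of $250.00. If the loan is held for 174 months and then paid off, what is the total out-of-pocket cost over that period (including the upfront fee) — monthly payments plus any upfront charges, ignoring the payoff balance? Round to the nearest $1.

$45,664

At 6.48% the monthly rate is 0.0054000, so the payment is 30,000 × 0.0054000 / (1 − 1.0054000^−180) = $261.00.
Total outlay = 174 × $261.00 + $250.00 = $45,664.00.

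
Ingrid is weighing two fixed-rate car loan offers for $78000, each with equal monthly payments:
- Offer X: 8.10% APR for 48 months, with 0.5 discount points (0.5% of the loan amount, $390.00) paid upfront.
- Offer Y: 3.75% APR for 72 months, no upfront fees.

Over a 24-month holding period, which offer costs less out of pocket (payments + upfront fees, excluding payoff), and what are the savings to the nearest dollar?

Offer X: monthly rate = 8.1%/12 = 0.0067500; payment = 78,000 × 0.0067500 / (1 − (1+0.0067500)^−48) = $1,907.87.
Offer Y: at 3.75% the monthly rate is 0.0031250, so the payment is 78,000 × 0.0031250 / (1 − 1.0031250^−72) = $1,211.46.
Over 24 months: Offer X costs 24 × $1,907.87 + $390.00 = $46,178.88; Offer Y costs 24 × $1,211.46 = $29,075.04.
Offer Y is cheaper by $46,178.88 − $29,075.04 = $17,103.84.

Offer Y by $17,104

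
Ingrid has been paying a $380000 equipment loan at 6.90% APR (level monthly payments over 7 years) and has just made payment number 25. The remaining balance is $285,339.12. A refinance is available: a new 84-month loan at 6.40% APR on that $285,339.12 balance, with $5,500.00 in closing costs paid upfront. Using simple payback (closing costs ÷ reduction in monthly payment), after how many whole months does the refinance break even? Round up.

Current payment = 380,000 × 6.9%/12 / (1 − (1+0.0057500)^−84) = $5,716.66.
Refinanced payment = 285,339.12 × 0.0053333 / (1 − (1+0.0053333)^−84) = $4,223.32.
Monthly savings = $5,716.66 − $4,223.32 = $1,493.34.
Break-even = $5,500.00 / $1,493.34 = 3.68 → 4 months.

4 months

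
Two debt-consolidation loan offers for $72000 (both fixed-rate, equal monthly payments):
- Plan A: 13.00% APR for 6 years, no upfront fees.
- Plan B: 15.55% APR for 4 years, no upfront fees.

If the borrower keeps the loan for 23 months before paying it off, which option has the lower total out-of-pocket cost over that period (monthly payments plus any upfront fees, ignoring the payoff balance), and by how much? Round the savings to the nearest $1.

Plan A by $13,308

Plan A: at 13.00% the monthly rate is 0.0108333, so the payment is 72,000 × 0.0108333 / (1 − 1.0108333^−72) = $1,445.34.
Plan B: at 15.55% the monthly rate is 0.0129583, so the payment is 72,000 × 0.0129583 / (1 − 1.0129583^−48) = $2,023.94.
Over 23 months: Plan A costs 23 × $1,445.34 = $33,242.82; Plan B costs 23 × $2,023.94 = $46,550.62.
Plan A is cheaper by $46,550.62 − $33,242.82 = $13,307.80.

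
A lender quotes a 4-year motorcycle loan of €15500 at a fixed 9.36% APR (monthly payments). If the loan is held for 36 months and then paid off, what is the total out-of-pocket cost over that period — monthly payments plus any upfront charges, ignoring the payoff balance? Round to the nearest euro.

At 9.36% the monthly rate is 0.0078000, so the payment is 15,500 × 0.0078000 / (1 − 1.0078000^−48) = €388.37.
Total outlay = 36 × €388.37 = €13,981.32.

€13,981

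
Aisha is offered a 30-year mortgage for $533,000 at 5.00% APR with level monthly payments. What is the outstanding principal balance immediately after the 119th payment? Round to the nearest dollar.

With monthly rate i = 5%/12 = 0.0041667, the balance after k of n payments is P · [(1+i)^n − (1+i)^k] / [(1+i)^n − 1].
(1+0.0041667)^360 = 4.46774431 and (1+0.0041667)^119 = 1.64017543, so the balance is 533,000 × (4.46774431 − 1.64017543) / (4.46774431 − 1) = $434,603.61.

$434,604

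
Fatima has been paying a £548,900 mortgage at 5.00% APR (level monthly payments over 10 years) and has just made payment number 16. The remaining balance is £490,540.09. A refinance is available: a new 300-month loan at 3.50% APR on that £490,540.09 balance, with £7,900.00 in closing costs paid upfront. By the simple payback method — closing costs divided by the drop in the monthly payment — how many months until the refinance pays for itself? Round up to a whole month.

Current payment = 548,900 × 5%/12 / (1 − (1+0.0041667)^−120) = £5,821.94.
Refinanced payment = 490,540.09 × 0.0029167 / (1 − (1+0.0029167)^−300) = £2,455.76.
Monthly savings = £5,821.94 − £2,455.76 = £3,366.18.
Break-even = £7,900.00 / £3,366.18 = 2.35 → 3 months.

3 months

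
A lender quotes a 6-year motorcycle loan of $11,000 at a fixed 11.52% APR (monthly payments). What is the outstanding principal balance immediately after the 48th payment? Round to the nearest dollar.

$4,532

With monthly rate i = 11.52%/12 = 0.0096000, the balance after k of n payments is P · [(1+i)^n − (1+i)^k] / [(1+i)^n − 1].
(1+0.0096000)^72 = 1.98953973 and (1+0.0096000)^48 = 1.58186134, so the balance is 11,000 × (1.98953973 − 1.58186134) / (1.98953973 − 1) = $4,531.87.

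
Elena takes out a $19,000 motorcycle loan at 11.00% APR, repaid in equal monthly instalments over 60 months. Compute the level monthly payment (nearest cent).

At 11.00% the monthly rate is 0.0091667, so the payment is 19,000 × 0.0091667 / (1 − 1.0091667^−60) = $413.11.

$413.11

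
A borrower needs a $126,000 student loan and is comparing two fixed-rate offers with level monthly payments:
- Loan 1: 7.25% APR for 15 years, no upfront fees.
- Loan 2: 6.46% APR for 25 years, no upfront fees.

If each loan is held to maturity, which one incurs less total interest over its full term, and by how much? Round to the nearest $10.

Loan 1 by $47,250

Loan 1: at 7.25% the monthly rate is 0.0060417, so the payment is 126,000 × 0.0060417 / (1 − 1.0060417^−180) = $1,150.21.
Total interest on Loan 1 = 180 × $1,150.21 − $126,000 = $81,037.80.
Loan 2: monthly rate = 6.46%/12 = 0.0053833; payment = 126,000 × 0.0053833 / (1 − (1+0.0053833)^−300) = $847.61.
Total interest on Loan 2 = 300 × $847.61 − $126,000 = $128,283.00.
Loan 1 is lower by $47,245.20.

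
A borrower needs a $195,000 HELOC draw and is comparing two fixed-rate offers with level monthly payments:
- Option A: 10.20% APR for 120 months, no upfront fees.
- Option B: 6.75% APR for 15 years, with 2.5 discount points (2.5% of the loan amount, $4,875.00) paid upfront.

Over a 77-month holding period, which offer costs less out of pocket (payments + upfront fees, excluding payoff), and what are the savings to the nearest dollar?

Option A: at 10.20% the monthly rate is 0.0085000, so the payment is 195,000 × 0.0085000 / (1 − 1.0085000^−120) = $2,598.58.
Option B: monthly rate = 6.75%/12 = 0.0056250; payment = 195,000 × 0.0056250 / (1 − (1+0.0056250)^−180) = $1,725.57.
Over 77 months: Option A costs 77 × $2,598.58 = $200,090.66; Option B costs 77 × $1,725.57 + $4,875.00 = $137,743.89.
Option B is cheaper by $200,090.66 − $137,743.89 = $62,346.77.

Option B by $62,347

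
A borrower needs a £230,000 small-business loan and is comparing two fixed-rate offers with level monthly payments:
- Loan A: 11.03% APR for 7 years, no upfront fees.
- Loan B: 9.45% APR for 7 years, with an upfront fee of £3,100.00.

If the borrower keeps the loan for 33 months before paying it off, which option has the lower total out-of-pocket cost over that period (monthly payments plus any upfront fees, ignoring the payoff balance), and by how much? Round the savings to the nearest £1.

Loan B by £3,122

Loan A: monthly rate = 11.03%/12 = 0.0091917; payment = 230,000 × 0.0091917 / (1 − (1+0.0091917)^−84) = £3,941.79.
Loan B: monthly rate = 9.45%/12 = 0.0078750; payment = 230,000 × 0.0078750 / (1 − (1+0.0078750)^−84) = £3,753.23.
Over 33 months: Loan A costs 33 × £3,941.79 = £130,079.07; Loan B costs 33 × £3,753.23 + £3,100.00 = £126,956.59.
Loan B is cheaper by £130,079.07 − £126,956.59 = £3,122.48.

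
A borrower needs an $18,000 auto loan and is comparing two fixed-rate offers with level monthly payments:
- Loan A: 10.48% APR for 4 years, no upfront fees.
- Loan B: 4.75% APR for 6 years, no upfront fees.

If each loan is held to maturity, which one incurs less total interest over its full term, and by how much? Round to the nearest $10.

Loan B by $1,390

Loan A: monthly rate = 10.48%/12 = 0.0087333; payment = 18,000 × 0.0087333 / (1 − (1+0.0087333)^−48) = $460.69.
Total interest on Loan A = 48 × $460.69 − $18,000 = $4,113.12.
Loan B: monthly rate = 4.75%/12 = 0.0039583; payment = 18,000 × 0.0039583 / (1 − (1+0.0039583)^−72) = $287.81.
Total interest on Loan B = 72 × $287.81 − $18,000 = $2,722.32.
Loan B is lower by $1,390.80.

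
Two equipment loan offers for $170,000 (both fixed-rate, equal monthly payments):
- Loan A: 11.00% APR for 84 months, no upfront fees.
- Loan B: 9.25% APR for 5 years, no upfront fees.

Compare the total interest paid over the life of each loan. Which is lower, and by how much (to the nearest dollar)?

Loan B by $31,533

Loan A: monthly rate = 11%/12 = 0.0091667; payment = 170,000 × 0.0091667 / (1 − (1+0.0091667)^−84) = $2,910.81.
Total interest on Loan A = 84 × $2,910.81 − $170,000 = $74,508.04.
Loan B: at 9.25% the monthly rate is 0.0077083, so the payment is 170,000 × 0.0077083 / (1 − 1.0077083^−60) = $3,549.58.
Total interest on Loan B = 60 × $3,549.58 − $170,000 = $42,974.80.
Loan B is lower by $31,533.24.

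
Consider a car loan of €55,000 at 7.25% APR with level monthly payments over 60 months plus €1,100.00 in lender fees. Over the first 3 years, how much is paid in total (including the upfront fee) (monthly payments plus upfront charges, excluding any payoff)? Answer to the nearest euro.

Monthly rate = 7.25%/12 = 0.0060417; payment = 55,000 × 0.0060417 / (1 − (1+0.0060417)^−60) = €1,095.56.
Total outlay = 36 × €1,095.56 + €1,100.00 = €40,540.16.

€40,540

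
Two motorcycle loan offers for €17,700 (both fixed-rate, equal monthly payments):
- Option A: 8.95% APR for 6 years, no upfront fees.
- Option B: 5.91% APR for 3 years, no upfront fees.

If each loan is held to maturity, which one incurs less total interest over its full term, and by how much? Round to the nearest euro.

Option A: at 8.95% the monthly rate is 0.0074583, so the payment is 17,700 × 0.0074583 / (1 − 1.0074583^−72) = €318.61.
Total interest on Option A = 72 × €318.61 − €17,700 = €5,239.92.
Option B: monthly rate = 5.91%/12 = 0.0049250; payment = 17,700 × 0.0049250 / (1 − (1+0.0049250)^−36) = €537.75.
Total interest on Option B = 36 × €537.75 − €17,700 = €1,659.00.
Option B is lower by €3,580.92.

Option B by €3,581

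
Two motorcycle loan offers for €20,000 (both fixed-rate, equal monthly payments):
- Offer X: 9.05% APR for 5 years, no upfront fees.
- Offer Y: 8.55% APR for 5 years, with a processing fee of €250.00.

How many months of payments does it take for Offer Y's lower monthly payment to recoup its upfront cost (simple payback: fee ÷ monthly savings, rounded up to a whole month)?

52 months

Offer X: at 9.05% the monthly rate is 0.0075417, so the payment is 20,000 × 0.0075417 / (1 − 1.0075417^−60) = €415.65.
Offer Y: monthly rate = 8.55%/12 = 0.0071250; payment = 20,000 × 0.0071250 / (1 − (1+0.0071250)^−60) = €410.81.
Monthly savings = €415.65 − €410.81 = €4.84.
Break-even = €250.00 / €4.84 = 51.65 → 52 months.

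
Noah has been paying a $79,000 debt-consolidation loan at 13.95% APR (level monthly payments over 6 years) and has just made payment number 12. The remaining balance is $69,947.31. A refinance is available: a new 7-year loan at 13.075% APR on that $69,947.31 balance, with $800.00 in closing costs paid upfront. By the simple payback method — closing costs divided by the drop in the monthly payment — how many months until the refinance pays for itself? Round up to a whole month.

Current payment = 79,000 × 13.95%/12 / (1 − (1+0.0116250)^−72) = $1,625.74.
Refinanced payment = 69,947.31 × 0.0108958 / (1 − (1+0.0108958)^−84) = $1,275.33.
Monthly savings = $1,625.74 − $1,275.33 = $350.41.
Break-even = $800.00 / $350.41 = 2.28 → 3 months.

3 months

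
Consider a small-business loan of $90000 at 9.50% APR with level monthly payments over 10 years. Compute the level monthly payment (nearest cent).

$1,164.58

Monthly rate = 9.5%/12 = 0.0079167; payment = 90,000 × 0.0079167 / (1 − (1+0.0079167)^−120) = $1,164.58.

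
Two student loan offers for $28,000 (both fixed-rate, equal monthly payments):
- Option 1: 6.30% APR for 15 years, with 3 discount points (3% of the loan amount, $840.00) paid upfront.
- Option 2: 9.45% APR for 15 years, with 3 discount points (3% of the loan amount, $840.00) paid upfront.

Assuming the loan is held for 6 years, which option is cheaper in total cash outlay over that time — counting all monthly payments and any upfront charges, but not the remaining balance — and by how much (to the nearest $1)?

Option 1: at 6.30% the monthly rate is 0.0052500, so the payment is 28,000 × 0.0052500 / (1 − 1.0052500^−180) = $240.84.
Option 2: at 9.45% the monthly rate is 0.0078750, so the payment is 28,000 × 0.0078750 / (1 − 1.0078750^−180) = $291.54.
Over 72 months: Option 1 costs 72 × $240.84 + $840.00 = $18,180.48; Option 2 costs 72 × $291.54 + $840.00 = $21,830.88.
Option 1 is cheaper by $21,830.88 − $18,180.48 = $3,650.40.

Option 1 by $3,650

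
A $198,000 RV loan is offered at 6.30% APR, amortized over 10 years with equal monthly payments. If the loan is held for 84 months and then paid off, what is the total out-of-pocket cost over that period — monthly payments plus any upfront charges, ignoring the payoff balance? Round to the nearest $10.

$187,160

At 6.30% the monthly rate is 0.0052500, so the payment is 198,000 × 0.0052500 / (1 − 1.0052500^−120) = $2,228.15.
Total outlay = 84 × $2,228.15 = $187,164.60.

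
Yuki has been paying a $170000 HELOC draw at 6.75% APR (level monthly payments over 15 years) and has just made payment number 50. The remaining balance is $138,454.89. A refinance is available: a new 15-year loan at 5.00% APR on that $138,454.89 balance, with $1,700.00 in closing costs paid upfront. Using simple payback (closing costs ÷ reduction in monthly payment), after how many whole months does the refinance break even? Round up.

Current payment = 170,000 × 6.75%/12 / (1 − (1+0.0056250)^−180) = $1,504.35.
Refinanced payment = 138,454.89 × 0.0041667 / (1 − (1+0.0041667)^−180) = $1,094.89.
Monthly savings = $1,504.35 − $1,094.89 = $409.46.
Break-even = $1,700.00 / $409.46 = 4.15 → 5 months.

5 months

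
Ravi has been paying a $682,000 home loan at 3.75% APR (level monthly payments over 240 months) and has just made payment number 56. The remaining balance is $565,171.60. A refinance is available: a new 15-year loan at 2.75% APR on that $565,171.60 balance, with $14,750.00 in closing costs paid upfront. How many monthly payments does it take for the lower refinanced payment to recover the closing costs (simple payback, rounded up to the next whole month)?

Current payment = 682,000 × 3.75%/12 / (1 − (1+0.0031250)^−240) = $4,043.50.
Refinanced payment = 565,171.60 × 0.0022917 / (1 − (1+0.0022917)^−180) = $3,835.38.
Monthly savings = $4,043.50 − $3,835.38 = $208.12.
Break-even = $14,750.00 / $208.12 = 70.87 → 71 months.

71 months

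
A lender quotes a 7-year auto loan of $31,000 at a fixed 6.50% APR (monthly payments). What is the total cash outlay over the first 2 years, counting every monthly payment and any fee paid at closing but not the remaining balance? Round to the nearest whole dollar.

$11,048

At 6.50% the monthly rate is 0.0054167, so the payment is 31,000 × 0.0054167 / (1 − 1.0054167^−84) = $460.33.
Total outlay = 24 × $460.33 = $11,047.92.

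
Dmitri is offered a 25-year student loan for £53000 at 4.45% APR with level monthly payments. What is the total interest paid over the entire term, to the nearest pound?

At 4.45% the monthly rate is 0.0037083, so the payment is 53,000 × 0.0037083 / (1 − 1.0037083^−300) = £293.09.
Total paid = 300 × £293.09 = £87,927.00; interest = £87,927.00 − £53,000 = £34,927.00.

£34,927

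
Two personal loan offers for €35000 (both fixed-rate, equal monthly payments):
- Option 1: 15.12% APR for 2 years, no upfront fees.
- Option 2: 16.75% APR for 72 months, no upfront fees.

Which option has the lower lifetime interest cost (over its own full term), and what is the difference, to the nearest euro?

Option 1 by €14,933

Option 1: at 15.12% the monthly rate is 0.0126000, so the payment is 35,000 × 0.0126000 / (1 − 1.0126000^−24) = €1,699.03.
Total interest on Option 1 = 24 × €1,699.03 − €35,000 = €5,776.72.
Option 2: at 16.75% the monthly rate is 0.0139583, so the payment is 35,000 × 0.0139583 / (1 − 1.0139583^−72) = €773.74.
Total interest on Option 2 = 72 × €773.74 − €35,000 = €20,709.28.
Option 1 is lower by €14,932.56.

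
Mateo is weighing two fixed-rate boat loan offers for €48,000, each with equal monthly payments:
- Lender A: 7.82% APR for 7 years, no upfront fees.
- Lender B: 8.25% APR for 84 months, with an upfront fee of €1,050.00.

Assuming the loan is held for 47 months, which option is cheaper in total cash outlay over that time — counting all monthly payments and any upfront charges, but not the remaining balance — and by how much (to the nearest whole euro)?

Lender A: at 7.82% the monthly rate is 0.0065167, so the payment is 48,000 × 0.0065167 / (1 − 1.0065167^−84) = €743.84.
Lender B: at 8.25% the monthly rate is 0.0068750, so the payment is 48,000 × 0.0068750 / (1 − 1.0068750^−84) = €754.13.
Over 47 months: Lender A costs 47 × €743.84 = €34,960.48; Lender B costs 47 × €754.13 + €1,050.00 = €36,494.11.
Lender A is cheaper by €36,494.11 − €34,960.48 = €1,533.63.

Lender A by €1,534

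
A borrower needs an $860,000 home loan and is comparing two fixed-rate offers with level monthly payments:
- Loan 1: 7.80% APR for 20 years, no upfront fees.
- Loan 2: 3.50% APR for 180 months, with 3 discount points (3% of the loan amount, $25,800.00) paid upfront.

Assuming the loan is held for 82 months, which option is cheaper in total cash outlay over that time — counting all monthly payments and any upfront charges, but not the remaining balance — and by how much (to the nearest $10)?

Loan 2 by $51,180

Loan 1: monthly rate = 7.8%/12 = 0.0065000; payment = 860,000 × 0.0065000 / (1 − (1+0.0065000)^−240) = $7,086.71.
Loan 2: at 3.50% the monthly rate is 0.0029167, so the payment is 860,000 × 0.0029167 / (1 − 1.0029167^−180) = $6,147.99.
Over 82 months: Loan 1 costs 82 × $7,086.71 = $581,110.22; Loan 2 costs 82 × $6,147.99 + $25,800.00 = $529,935.18.
Loan 2 is cheaper by $581,110.22 − $529,935.18 = $51,175.04.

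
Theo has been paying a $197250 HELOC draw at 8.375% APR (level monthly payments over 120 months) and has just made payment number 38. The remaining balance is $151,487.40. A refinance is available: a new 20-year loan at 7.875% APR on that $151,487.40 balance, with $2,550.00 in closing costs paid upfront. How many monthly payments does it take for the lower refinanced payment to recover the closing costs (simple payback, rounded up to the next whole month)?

Current payment = 197,250 × 8.375%/12 / (1 − (1+0.0069792)^−120) = $2,432.45.
Refinanced payment = 151,487.40 × 0.0065625 / (1 − (1+0.0065625)^−240) = $1,255.34.
Monthly savings = $2,432.45 − $1,255.34 = $1,177.11.
Break-even = $2,550.00 / $1,177.11 = 2.17 → 3 months.

3 months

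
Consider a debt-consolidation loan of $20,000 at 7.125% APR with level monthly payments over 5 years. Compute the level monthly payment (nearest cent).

$397.20

Monthly rate = 7.125%/12 = 0.0059375; payment = 20,000 × 0.0059375 / (1 − (1+0.0059375)^−60) = $397.20.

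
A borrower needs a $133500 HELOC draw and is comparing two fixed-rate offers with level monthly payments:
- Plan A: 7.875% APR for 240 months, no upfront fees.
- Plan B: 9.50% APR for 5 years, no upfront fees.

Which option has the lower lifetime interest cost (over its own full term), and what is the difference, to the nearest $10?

Plan A: at 7.875% the monthly rate is 0.0065625, so the payment is 133,500 × 0.0065625 / (1 − 1.0065625^−240) = $1,106.28.
Total interest on Plan A = 240 × $1,106.28 − $133,500 = $132,007.20.
Plan B: at 9.50% the monthly rate is 0.0079167, so the payment is 133,500 × 0.0079167 / (1 − 1.0079167^−60) = $2,803.75.
Total interest on Plan B = 60 × $2,803.75 − $133,500 = $34,725.00.
Plan B is lower by $97,282.20.

Plan B by $97,280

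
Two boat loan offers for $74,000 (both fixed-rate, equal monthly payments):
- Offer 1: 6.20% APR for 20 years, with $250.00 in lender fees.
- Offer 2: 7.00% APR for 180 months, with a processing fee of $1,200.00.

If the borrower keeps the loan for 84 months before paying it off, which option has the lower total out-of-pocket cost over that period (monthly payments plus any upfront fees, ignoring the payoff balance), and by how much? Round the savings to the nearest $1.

Offer 1: monthly rate = 6.2%/12 = 0.0051667; payment = 74,000 × 0.0051667 / (1 − (1+0.0051667)^−240) = $538.73.
Offer 2: at 7.00% the monthly rate is 0.0058333, so the payment is 74,000 × 0.0058333 / (1 − 1.0058333^−180) = $665.13.
Over 84 months: Offer 1 costs 84 × $538.73 + $250.00 = $45,503.32; Offer 2 costs 84 × $665.13 + $1,200.00 = $57,070.92.
Offer 1 is cheaper by $57,070.92 − $45,503.32 = $11,567.60.

Offer 1 by $11,568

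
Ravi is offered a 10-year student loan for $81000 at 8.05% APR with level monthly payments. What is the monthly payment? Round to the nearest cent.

$984.89

Monthly rate = 8.05%/12 = 0.0067083; payment = 81,000 × 0.0067083 / (1 − (1+0.0067083)^−120) = $984.89.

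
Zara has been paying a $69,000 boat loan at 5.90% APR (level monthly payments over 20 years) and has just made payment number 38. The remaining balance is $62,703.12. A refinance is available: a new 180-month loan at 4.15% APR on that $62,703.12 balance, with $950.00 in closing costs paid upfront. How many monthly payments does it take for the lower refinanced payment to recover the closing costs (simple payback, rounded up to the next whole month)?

Current payment = 69,000 × 5.9%/12 / (1 − (1+0.0049167)^−240) = $490.37.
Refinanced payment = 62,703.12 × 0.0034583 / (1 − (1+0.0034583)^−180) = $468.53.
Monthly savings = $490.37 − $468.53 = $21.84.
Break-even = $950.00 / $21.84 = 43.50 → 44 months.

44 months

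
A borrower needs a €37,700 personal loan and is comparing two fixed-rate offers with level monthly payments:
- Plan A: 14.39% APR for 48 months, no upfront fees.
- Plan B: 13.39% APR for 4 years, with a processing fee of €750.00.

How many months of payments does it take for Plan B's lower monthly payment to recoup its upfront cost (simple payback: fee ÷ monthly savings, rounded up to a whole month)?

40 months

Plan A: monthly rate = 14.39%/12 = 0.0119917; payment = 37,700 × 0.0119917 / (1 − (1+0.0119917)^−48) = €1,037.60.
Plan B: monthly rate = 13.39%/12 = 0.0111583; payment = 37,700 × 0.0111583 / (1 − (1+0.0111583)^−48) = €1,018.71.
Monthly savings = €1,037.60 − €1,018.71 = €18.89.
Break-even = €750.00 / €18.89 = 39.70 → 40 months.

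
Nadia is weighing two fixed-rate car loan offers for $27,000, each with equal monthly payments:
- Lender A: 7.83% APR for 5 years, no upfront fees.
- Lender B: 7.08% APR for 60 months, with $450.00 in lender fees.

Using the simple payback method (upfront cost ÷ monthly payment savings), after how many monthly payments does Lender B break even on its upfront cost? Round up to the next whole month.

47 months

Lender A: monthly rate = 7.83%/12 = 0.0065250; payment = 27,000 × 0.0065250 / (1 − (1+0.0065250)^−60) = $545.27.
Lender B: at 7.08% the monthly rate is 0.0059000, so the payment is 27,000 × 0.0059000 / (1 − 1.0059000^−60) = $535.65.
Monthly savings = $545.27 − $535.65 = $9.62.
Break-even = $450.00 / $9.62 = 46.78 → 47 months.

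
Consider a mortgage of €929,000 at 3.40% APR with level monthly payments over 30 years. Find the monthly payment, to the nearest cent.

At 3.40% the monthly rate is 0.0028333, so the payment is 929,000 × 0.0028333 / (1 − 1.0028333^−360) = €4,119.94.

€4,119.94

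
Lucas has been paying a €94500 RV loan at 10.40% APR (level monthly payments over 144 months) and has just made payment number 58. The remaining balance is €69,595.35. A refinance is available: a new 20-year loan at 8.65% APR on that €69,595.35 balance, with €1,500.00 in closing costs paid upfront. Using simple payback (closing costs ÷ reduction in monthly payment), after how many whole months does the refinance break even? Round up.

Current payment = 94,500 × 10.4%/12 / (1 − (1+0.0086667)^−144) = €1,151.29.
Refinanced payment = 69,595.35 × 0.0072083 / (1 − (1+0.0072083)^−240) = €610.59.
Monthly savings = €1,151.29 − €610.59 = €540.70.
Break-even = €1,500.00 / €540.70 = 2.77 → 3 months.

3 months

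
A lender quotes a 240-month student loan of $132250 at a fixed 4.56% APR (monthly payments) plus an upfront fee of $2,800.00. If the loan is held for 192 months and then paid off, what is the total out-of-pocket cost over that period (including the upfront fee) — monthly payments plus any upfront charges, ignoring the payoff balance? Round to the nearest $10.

At 4.56% the monthly rate is 0.0038000, so the payment is 132,250 × 0.0038000 / (1 − 1.0038000^−240) = $840.97.
Total outlay = 192 × $840.97 + $2,800.00 = $164,266.24.

$164,270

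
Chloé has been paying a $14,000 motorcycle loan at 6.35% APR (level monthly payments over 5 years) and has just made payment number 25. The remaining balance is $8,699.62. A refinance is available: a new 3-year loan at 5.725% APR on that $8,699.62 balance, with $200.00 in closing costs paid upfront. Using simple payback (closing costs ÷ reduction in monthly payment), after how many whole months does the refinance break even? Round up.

22 months

Current payment = 14,000 × 6.35%/12 / (1 − (1+0.0052917)^−60) = $272.94.
Refinanced payment = 8,699.62 × 0.0047708 / (1 − (1+0.0047708)^−36) = $263.58.
Monthly savings = $272.94 − $263.58 = $9.36.
Break-even = $200.00 / $9.36 = 21.37 → 22 months.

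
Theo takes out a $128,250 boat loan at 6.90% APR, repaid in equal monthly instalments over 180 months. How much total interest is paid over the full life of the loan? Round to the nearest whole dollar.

Monthly rate = 6.9%/12 = 0.0057500; payment = 128,250 × 0.0057500 / (1 − (1+0.0057500)^−180) = $1,145.59.
Total paid = 180 × $1,145.59 = $206,206.20; interest = $206,206.20 − $128,250 = $77,956.20.

$77,956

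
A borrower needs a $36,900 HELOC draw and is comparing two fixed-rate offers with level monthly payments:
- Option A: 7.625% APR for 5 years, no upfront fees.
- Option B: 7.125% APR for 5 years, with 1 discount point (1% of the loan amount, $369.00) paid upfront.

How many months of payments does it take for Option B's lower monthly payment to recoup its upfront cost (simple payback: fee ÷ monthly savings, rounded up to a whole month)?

43 months

Option A: at 7.625% the monthly rate is 0.0063542, so the payment is 36,900 × 0.0063542 / (1 − 1.0063542^−60) = $741.59.
Option B: at 7.125% the monthly rate is 0.0059375, so the payment is 36,900 × 0.0059375 / (1 − 1.0059375^−60) = $732.84.
Monthly savings = $741.59 − $732.84 = $8.75.
Break-even = $369.00 / $8.75 = 42.17 → 43 months.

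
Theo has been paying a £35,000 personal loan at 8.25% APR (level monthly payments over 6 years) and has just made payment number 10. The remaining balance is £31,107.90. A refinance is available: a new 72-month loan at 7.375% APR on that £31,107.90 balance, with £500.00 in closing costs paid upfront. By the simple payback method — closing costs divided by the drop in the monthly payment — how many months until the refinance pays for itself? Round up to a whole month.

Current payment = 35,000 × 8.25%/12 / (1 − (1+0.0068750)^−72) = £617.94.
Refinanced payment = 31,107.90 × 0.0061458 / (1 − (1+0.0061458)^−72) = £535.98.
Monthly savings = £617.94 − £535.98 = £81.96.
Break-even = £500.00 / £81.96 = 6.10 → 7 months.

7 months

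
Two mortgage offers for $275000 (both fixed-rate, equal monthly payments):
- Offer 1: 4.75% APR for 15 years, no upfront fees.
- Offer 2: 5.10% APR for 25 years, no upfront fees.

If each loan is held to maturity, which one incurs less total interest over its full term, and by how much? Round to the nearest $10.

Offer 1 by $102,080

Offer 1: monthly rate = 4.75%/12 = 0.0039583; payment = 275,000 × 0.0039583 / (1 − (1+0.0039583)^−180) = $2,139.04.
Total interest on Offer 1 = 180 × $2,139.04 − $275,000 = $110,027.20.
Offer 2: at 5.10% the monthly rate is 0.0042500, so the payment is 275,000 × 0.0042500 / (1 − 1.0042500^−300) = $1,623.69.
Total interest on Offer 2 = 300 × $1,623.69 − $275,000 = $212,107.00.
Offer 1 is lower by $102,079.80.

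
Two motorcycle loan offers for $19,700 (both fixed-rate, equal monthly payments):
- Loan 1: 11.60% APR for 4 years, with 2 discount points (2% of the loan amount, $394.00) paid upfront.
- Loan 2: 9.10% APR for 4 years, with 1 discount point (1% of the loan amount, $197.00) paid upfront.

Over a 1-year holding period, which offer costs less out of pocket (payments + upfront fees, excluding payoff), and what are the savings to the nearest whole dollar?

Loan 1: at 11.60% the monthly rate is 0.0096667, so the payment is 19,700 × 0.0096667 / (1 − 1.0096667^−48) = $514.92.
Loan 2: at 9.10% the monthly rate is 0.0075833, so the payment is 19,700 × 0.0075833 / (1 − 1.0075833^−48) = $491.17.
Over 12 months: Loan 1 costs 12 × $514.92 + $394.00 = $6,573.04; Loan 2 costs 12 × $491.17 + $197.00 = $6,091.04.
Loan 2 is cheaper by $6,573.04 − $6,091.04 = $482.00.

Loan 2 by $482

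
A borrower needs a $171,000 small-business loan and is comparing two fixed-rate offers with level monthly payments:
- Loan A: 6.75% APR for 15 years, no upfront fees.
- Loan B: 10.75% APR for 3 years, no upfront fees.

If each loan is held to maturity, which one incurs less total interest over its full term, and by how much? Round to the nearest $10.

Loan B by $71,560

Loan A: monthly rate = 6.75%/12 = 0.0056250; payment = 171,000 × 0.0056250 / (1 − (1+0.0056250)^−180) = $1,513.20.
Total interest on Loan A = 180 × $1,513.20 − $171,000 = $101,376.00.
Loan B: monthly rate = 10.75%/12 = 0.0089583; payment = 171,000 × 0.0089583 / (1 − (1+0.0089583)^−36) = $5,578.10.
Total interest on Loan B = 36 × $5,578.10 − $171,000 = $29,811.60.
Loan B is lower by $71,564.40.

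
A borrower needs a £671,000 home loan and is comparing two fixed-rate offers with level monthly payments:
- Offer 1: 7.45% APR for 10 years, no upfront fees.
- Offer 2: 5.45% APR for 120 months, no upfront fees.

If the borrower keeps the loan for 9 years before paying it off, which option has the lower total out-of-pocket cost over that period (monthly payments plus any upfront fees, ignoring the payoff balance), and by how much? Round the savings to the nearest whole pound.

Offer 1: at 7.45% the monthly rate is 0.0062083, so the payment is 671,000 × 0.0062083 / (1 − 1.0062083^−120) = £7,947.39.
Offer 2: at 5.45% the monthly rate is 0.0045417, so the payment is 671,000 × 0.0045417 / (1 − 1.0045417^−120) = £7,265.50.
Over 108 months: Offer 1 costs 108 × £7,947.39 = £858,318.12; Offer 2 costs 108 × £7,265.50 = £784,674.00.
Offer 2 is cheaper by £858,318.12 − £784,674.00 = £73,644.12.

Offer 2 by £73,644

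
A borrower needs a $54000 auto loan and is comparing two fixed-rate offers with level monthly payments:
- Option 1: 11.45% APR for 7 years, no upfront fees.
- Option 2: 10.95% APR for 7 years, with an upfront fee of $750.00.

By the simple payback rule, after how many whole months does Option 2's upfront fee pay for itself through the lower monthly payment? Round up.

53 months

Option 1: at 11.45% the monthly rate is 0.0095417, so the payment is 54,000 × 0.0095417 / (1 − 1.0095417^−84) = $937.44.
Option 2: monthly rate = 10.95%/12 = 0.0091250; payment = 54,000 × 0.0091250 / (1 − (1+0.0091250)^−84) = $923.19.
Monthly savings = $937.44 − $923.19 = $14.25.
Break-even = $750.00 / $14.25 = 52.63 → 53 months.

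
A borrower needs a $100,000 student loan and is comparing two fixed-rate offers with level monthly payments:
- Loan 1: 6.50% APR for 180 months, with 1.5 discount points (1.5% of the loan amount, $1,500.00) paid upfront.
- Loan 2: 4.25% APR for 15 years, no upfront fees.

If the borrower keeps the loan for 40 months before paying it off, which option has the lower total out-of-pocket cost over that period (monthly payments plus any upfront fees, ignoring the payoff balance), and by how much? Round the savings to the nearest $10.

Loan 1: at 6.50% the monthly rate is 0.0054167, so the payment is 100,000 × 0.0054167 / (1 − 1.0054167^−180) = $871.11.
Loan 2: at 4.25% the monthly rate is 0.0035417, so the payment is 100,000 × 0.0035417 / (1 − 1.0035417^−180) = $752.28.
Over 40 months: Loan 1 costs 40 × $871.11 + $1,500.00 = $36,344.40; Loan 2 costs 40 × $752.28 = $30,091.20.
Loan 2 is cheaper by $36,344.40 − $30,091.20 = $6,253.20.

Loan 2 by $6,250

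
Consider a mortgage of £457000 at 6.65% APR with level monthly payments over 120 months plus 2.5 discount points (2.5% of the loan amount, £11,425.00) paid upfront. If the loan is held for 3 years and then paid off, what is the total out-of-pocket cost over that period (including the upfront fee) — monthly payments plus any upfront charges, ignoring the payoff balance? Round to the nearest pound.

£199,492

Monthly rate = 6.65%/12 = 0.0055417; payment = 457,000 × 0.0055417 / (1 − (1+0.0055417)^−120) = £5,224.09.
Total outlay = 36 × £5,224.09 + £11,425.00 = £199,492.24.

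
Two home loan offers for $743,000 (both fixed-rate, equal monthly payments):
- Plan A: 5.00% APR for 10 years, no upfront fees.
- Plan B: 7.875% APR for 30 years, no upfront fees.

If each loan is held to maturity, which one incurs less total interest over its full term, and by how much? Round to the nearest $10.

Plan A: at 5.00% the monthly rate is 0.0041667, so the payment is 743,000 × 0.0041667 / (1 − 1.0041667^−120) = $7,880.67.
Total interest on Plan A = 120 × $7,880.67 − $743,000 = $202,680.40.
Plan B: at 7.875% the monthly rate is 0.0065625, so the payment is 743,000 × 0.0065625 / (1 − 1.0065625^−360) = $5,387.27.
Total interest on Plan B = 360 × $5,387.27 − $743,000 = $1,196,417.20.
Plan A is lower by $993,736.80.

Plan A by $993,740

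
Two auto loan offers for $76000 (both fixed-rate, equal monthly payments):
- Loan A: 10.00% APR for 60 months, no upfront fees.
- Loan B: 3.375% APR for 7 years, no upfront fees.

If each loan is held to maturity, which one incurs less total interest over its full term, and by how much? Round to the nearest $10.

Loan A: monthly rate = 10%/12 = 0.0083333; payment = 76,000 × 0.0083333 / (1 − (1+0.0083333)^−60) = $1,614.78.
Total interest on Loan A = 60 × $1,614.78 − $76,000 = $20,886.80.
Loan B: monthly rate = 3.375%/12 = 0.0028125; payment = 76,000 × 0.0028125 / (1 − (1+0.0028125)^−84) = $1,017.11.
Total interest on Loan B = 84 × $1,017.11 − $76,000 = $9,437.24.
Loan B is lower by $11,449.56.

Loan B by $11,450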